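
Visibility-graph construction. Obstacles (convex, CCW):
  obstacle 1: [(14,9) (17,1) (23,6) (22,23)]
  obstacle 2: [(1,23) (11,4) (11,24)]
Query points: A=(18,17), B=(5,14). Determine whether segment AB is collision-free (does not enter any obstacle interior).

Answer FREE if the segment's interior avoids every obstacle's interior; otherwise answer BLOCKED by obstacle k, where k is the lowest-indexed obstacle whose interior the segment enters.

Obstacle 1 [(14,9) (17,1) (23,6) (22,23)]:
  edge (14,9)–(17,1): clear
  edge (17,1)–(23,6): clear
  edge (23,6)–(22,23): clear
  edge (22,23)–(14,9): clear
  midpoint (23/2,31/2) outside
  → clear
Obstacle 2 [(1,23) (11,4) (11,24)]:
  edge (1,23)–(11,4): crosses AB
  edge (11,4)–(11,24): crosses AB
  edge (11,24)–(1,23): clear
  → BLOCKED

BLOCKED by obstacle 2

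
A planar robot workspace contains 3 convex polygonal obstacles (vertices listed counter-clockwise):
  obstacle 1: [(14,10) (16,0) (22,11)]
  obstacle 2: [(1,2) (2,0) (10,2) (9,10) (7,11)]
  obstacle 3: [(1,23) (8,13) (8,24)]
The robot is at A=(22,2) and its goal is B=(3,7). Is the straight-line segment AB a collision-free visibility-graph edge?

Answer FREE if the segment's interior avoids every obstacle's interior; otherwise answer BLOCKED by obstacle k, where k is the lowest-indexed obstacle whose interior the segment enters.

BLOCKED by obstacle 1

Obstacle 1 [(14,10) (16,0) (22,11)]:
  edge (14,10)–(16,0): crosses AB
  edge (16,0)–(22,11): crosses AB
  edge (22,11)–(14,10): clear
  → BLOCKED
Obstacle 2 [(1,2) (2,0) (10,2) (9,10) (7,11)]:
  edge (1,2)–(2,0): clear
  edge (2,0)–(10,2): clear
  edge (10,2)–(9,10): crosses AB
  edge (9,10)–(7,11): clear
  edge (7,11)–(1,2): crosses AB
  → BLOCKED
Obstacle 3 [(1,23) (8,13) (8,24)]:
  edge (1,23)–(8,13): clear
  edge (8,13)–(8,24): clear
  edge (8,24)–(1,23): clear
  midpoint (25/2,9/2) outside
  → clear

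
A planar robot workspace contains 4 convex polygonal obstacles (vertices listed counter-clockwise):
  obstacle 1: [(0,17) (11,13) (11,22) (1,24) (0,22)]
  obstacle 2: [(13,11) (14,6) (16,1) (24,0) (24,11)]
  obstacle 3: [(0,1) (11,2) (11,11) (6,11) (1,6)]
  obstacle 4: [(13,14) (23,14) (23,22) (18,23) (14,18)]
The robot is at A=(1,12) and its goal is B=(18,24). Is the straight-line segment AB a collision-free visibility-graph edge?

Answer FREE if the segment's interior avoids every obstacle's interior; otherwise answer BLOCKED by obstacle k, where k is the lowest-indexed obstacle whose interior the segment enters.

Obstacle 1 [(0,17) (11,13) (11,22) (1,24) (0,22)]:
  edge (0,17)–(11,13): crosses AB
  edge (11,13)–(11,22): crosses AB
  edge (11,22)–(1,24): clear
  edge (1,24)–(0,22): clear
  edge (0,22)–(0,17): clear
  → BLOCKED
Obstacle 2 [(13,11) (14,6) (16,1) (24,0) (24,11)]:
  edge (13,11)–(14,6): clear
  edge (14,6)–(16,1): clear
  edge (16,1)–(24,0): clear
  edge (24,0)–(24,11): clear
  edge (24,11)–(13,11): clear
  midpoint (19/2,18) outside
  → clear
Obstacle 3 [(0,1) (11,2) (11,11) (6,11) (1,6)]:
  edge (0,1)–(11,2): clear
  edge (11,2)–(11,11): clear
  edge (11,11)–(6,11): clear
  edge (6,11)–(1,6): clear
  edge (1,6)–(0,1): clear
  midpoint (19/2,18) outside
  → clear
Obstacle 4 [(13,14) (23,14) (23,22) (18,23) (14,18)]:
  edge (13,14)–(23,14): clear
  edge (23,14)–(23,22): clear
  edge (23,22)–(18,23): clear
  edge (18,23)–(14,18): clear
  edge (14,18)–(13,14): clear
  midpoint (19/2,18) outside
  → clear

BLOCKED by obstacle 1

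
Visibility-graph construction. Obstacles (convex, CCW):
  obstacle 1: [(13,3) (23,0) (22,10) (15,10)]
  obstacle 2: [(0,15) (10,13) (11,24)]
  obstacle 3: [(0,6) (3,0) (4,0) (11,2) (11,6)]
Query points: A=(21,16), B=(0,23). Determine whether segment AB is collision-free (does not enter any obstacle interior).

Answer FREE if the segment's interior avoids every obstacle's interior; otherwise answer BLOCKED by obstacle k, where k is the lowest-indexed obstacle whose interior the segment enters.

BLOCKED by obstacle 2

Obstacle 1 [(13,3) (23,0) (22,10) (15,10)]:
  edge (13,3)–(23,0): clear
  edge (23,0)–(22,10): clear
  edge (22,10)–(15,10): clear
  edge (15,10)–(13,3): clear
  midpoint (21/2,39/2) outside
  → clear
Obstacle 2 [(0,15) (10,13) (11,24)]:
  edge (0,15)–(10,13): clear
  edge (10,13)–(11,24): crosses AB
  edge (11,24)–(0,15): crosses AB
  → BLOCKED
Obstacle 3 [(0,6) (3,0) (4,0) (11,2) (11,6)]:
  edge (0,6)–(3,0): clear
  edge (3,0)–(4,0): clear
  edge (4,0)–(11,2): clear
  edge (11,2)–(11,6): clear
  edge (11,6)–(0,6): clear
  midpoint (21/2,39/2) outside
  → clear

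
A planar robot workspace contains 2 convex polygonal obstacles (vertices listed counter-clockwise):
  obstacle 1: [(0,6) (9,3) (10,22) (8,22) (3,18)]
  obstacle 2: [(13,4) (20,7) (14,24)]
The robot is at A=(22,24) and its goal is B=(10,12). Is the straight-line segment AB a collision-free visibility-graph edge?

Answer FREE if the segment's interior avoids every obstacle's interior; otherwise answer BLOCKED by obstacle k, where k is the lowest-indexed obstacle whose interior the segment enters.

BLOCKED by obstacle 2

Obstacle 1 [(0,6) (9,3) (10,22) (8,22) (3,18)]:
  edge (0,6)–(9,3): clear
  edge (9,3)–(10,22): clear
  edge (10,22)–(8,22): clear
  edge (8,22)–(3,18): clear
  edge (3,18)–(0,6): clear
  midpoint (16,18) outside
  → clear
Obstacle 2 [(13,4) (20,7) (14,24)]:
  edge (13,4)–(20,7): clear
  edge (20,7)–(14,24): crosses AB
  edge (14,24)–(13,4): crosses AB
  → BLOCKED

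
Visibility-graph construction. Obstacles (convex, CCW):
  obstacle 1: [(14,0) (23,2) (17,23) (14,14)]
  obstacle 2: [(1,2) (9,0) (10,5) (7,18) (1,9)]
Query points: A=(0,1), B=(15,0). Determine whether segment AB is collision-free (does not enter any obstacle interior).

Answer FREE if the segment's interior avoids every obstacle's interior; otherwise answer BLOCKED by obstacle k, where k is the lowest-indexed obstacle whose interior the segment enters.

Obstacle 1 [(14,0) (23,2) (17,23) (14,14)]:
  edge (14,0)–(23,2): crosses AB
  edge (23,2)–(17,23): clear
  edge (17,23)–(14,14): clear
  edge (14,14)–(14,0): crosses AB
  → BLOCKED
Obstacle 2 [(1,2) (9,0) (10,5) (7,18) (1,9)]:
  edge (1,2)–(9,0): crosses AB
  edge (9,0)–(10,5): crosses AB
  edge (10,5)–(7,18): clear
  edge (7,18)–(1,9): clear
  edge (1,9)–(1,2): clear
  → BLOCKED

BLOCKED by obstacle 1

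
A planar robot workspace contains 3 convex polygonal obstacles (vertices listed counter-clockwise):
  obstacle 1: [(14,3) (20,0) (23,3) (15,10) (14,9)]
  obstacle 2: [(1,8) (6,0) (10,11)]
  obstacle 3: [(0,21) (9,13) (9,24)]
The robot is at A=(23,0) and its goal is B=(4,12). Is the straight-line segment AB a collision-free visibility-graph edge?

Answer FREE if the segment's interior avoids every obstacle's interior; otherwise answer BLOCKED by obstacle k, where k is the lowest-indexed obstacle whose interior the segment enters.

BLOCKED by obstacle 1

Obstacle 1 [(14,3) (20,0) (23,3) (15,10) (14,9)]:
  edge (14,3)–(20,0): clear
  edge (20,0)–(23,3): crosses AB
  edge (23,3)–(15,10): clear
  edge (15,10)–(14,9): clear
  edge (14,9)–(14,3): crosses AB
  → BLOCKED
Obstacle 2 [(1,8) (6,0) (10,11)]:
  edge (1,8)–(6,0): clear
  edge (6,0)–(10,11): crosses AB
  edge (10,11)–(1,8): crosses AB
  → BLOCKED
Obstacle 3 [(0,21) (9,13) (9,24)]:
  edge (0,21)–(9,13): clear
  edge (9,13)–(9,24): clear
  edge (9,24)–(0,21): clear
  midpoint (27/2,6) outside
  → clear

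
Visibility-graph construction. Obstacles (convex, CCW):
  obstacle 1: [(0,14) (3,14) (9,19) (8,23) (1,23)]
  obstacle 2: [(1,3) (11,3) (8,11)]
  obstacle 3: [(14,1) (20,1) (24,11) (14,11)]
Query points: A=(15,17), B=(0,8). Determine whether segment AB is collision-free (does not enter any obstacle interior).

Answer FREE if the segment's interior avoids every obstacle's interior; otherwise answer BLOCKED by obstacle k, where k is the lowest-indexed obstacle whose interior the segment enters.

Obstacle 1 [(0,14) (3,14) (9,19) (8,23) (1,23)]:
  edge (0,14)–(3,14): clear
  edge (3,14)–(9,19): clear
  edge (9,19)–(8,23): clear
  edge (8,23)–(1,23): clear
  edge (1,23)–(0,14): clear
  midpoint (15/2,25/2) outside
  → clear
Obstacle 2 [(1,3) (11,3) (8,11)]:
  edge (1,3)–(11,3): clear
  edge (11,3)–(8,11): clear
  edge (8,11)–(1,3): clear
  midpoint (15/2,25/2) outside
  → clear
Obstacle 3 [(14,1) (20,1) (24,11) (14,11)]:
  edge (14,1)–(20,1): clear
  edge (20,1)–(24,11): clear
  edge (24,11)–(14,11): clear
  edge (14,11)–(14,1): clear
  midpoint (15/2,25/2) outside
  → clear

FREE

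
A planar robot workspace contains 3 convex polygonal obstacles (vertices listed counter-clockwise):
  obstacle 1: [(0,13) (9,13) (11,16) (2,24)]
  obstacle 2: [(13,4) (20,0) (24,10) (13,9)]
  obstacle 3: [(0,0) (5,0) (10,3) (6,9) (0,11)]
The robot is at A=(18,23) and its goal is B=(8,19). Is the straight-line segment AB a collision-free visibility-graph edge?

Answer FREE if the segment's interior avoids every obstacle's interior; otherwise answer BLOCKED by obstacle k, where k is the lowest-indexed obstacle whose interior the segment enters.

Obstacle 1 [(0,13) (9,13) (11,16) (2,24)]:
  edge (0,13)–(9,13): clear
  edge (9,13)–(11,16): clear
  edge (11,16)–(2,24): clear
  edge (2,24)–(0,13): clear
  midpoint (13,21) outside
  → clear
Obstacle 2 [(13,4) (20,0) (24,10) (13,9)]:
  edge (13,4)–(20,0): clear
  edge (20,0)–(24,10): clear
  edge (24,10)–(13,9): clear
  edge (13,9)–(13,4): clear
  midpoint (13,21) outside
  → clear
Obstacle 3 [(0,0) (5,0) (10,3) (6,9) (0,11)]:
  edge (0,0)–(5,0): clear
  edge (5,0)–(10,3): clear
  edge (10,3)–(6,9): clear
  edge (6,9)–(0,11): clear
  edge (0,11)–(0,0): clear
  midpoint (13,21) outside
  → clear

FREE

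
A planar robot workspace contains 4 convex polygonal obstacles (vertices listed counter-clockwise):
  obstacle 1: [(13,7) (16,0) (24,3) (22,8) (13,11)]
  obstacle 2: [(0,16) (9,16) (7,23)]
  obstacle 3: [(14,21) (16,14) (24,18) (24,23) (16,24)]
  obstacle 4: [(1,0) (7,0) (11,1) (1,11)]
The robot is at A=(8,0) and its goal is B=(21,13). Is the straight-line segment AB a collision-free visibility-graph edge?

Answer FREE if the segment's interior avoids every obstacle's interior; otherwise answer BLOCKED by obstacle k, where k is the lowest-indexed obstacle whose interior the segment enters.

BLOCKED by obstacle 1

Obstacle 1 [(13,7) (16,0) (24,3) (22,8) (13,11)]:
  edge (13,7)–(16,0): crosses AB
  edge (16,0)–(24,3): clear
  edge (24,3)–(22,8): clear
  edge (22,8)–(13,11): crosses AB
  edge (13,11)–(13,7): clear
  → BLOCKED
Obstacle 2 [(0,16) (9,16) (7,23)]:
  edge (0,16)–(9,16): clear
  edge (9,16)–(7,23): clear
  edge (7,23)–(0,16): clear
  midpoint (29/2,13/2) outside
  → clear
Obstacle 3 [(14,21) (16,14) (24,18) (24,23) (16,24)]:
  edge (14,21)–(16,14): clear
  edge (16,14)–(24,18): clear
  edge (24,18)–(24,23): clear
  edge (24,23)–(16,24): clear
  edge (16,24)–(14,21): clear
  midpoint (29/2,13/2) outside
  → clear
Obstacle 4 [(1,0) (7,0) (11,1) (1,11)]:
  edge (1,0)–(7,0): clear
  edge (7,0)–(11,1): crosses AB
  edge (11,1)–(1,11): crosses AB
  edge (1,11)–(1,0): clear
  → BLOCKED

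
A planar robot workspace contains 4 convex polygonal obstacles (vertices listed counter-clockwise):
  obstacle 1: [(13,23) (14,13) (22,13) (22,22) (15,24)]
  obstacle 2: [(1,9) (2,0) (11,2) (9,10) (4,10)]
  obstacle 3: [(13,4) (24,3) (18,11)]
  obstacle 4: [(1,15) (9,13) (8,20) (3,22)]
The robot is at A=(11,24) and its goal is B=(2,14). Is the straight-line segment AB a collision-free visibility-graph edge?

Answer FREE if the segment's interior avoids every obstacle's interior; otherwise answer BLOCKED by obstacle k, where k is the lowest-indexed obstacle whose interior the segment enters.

BLOCKED by obstacle 4

Obstacle 1 [(13,23) (14,13) (22,13) (22,22) (15,24)]:
  edge (13,23)–(14,13): clear
  edge (14,13)–(22,13): clear
  edge (22,13)–(22,22): clear
  edge (22,22)–(15,24): clear
  edge (15,24)–(13,23): clear
  midpoint (13/2,19) outside
  → clear
Obstacle 2 [(1,9) (2,0) (11,2) (9,10) (4,10)]:
  edge (1,9)–(2,0): clear
  edge (2,0)–(11,2): clear
  edge (11,2)–(9,10): clear
  edge (9,10)–(4,10): clear
  edge (4,10)–(1,9): clear
  midpoint (13/2,19) outside
  → clear
Obstacle 3 [(13,4) (24,3) (18,11)]:
  edge (13,4)–(24,3): clear
  edge (24,3)–(18,11): clear
  edge (18,11)–(13,4): clear
  midpoint (13/2,19) outside
  → clear
Obstacle 4 [(1,15) (9,13) (8,20) (3,22)]:
  edge (1,15)–(9,13): crosses AB
  edge (9,13)–(8,20): clear
  edge (8,20)–(3,22): crosses AB
  edge (3,22)–(1,15): clear
  → BLOCKED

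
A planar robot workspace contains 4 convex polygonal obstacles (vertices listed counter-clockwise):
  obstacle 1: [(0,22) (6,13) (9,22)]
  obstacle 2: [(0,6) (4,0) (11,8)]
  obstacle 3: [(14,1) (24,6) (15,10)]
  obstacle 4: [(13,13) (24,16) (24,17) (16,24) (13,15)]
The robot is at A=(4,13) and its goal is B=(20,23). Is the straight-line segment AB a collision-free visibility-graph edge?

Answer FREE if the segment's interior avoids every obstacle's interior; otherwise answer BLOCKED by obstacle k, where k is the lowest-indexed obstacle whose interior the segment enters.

BLOCKED by obstacle 1

Obstacle 1 [(0,22) (6,13) (9,22)]:
  edge (0,22)–(6,13): crosses AB
  edge (6,13)–(9,22): crosses AB
  edge (9,22)–(0,22): clear
  → BLOCKED
Obstacle 2 [(0,6) (4,0) (11,8)]:
  edge (0,6)–(4,0): clear
  edge (4,0)–(11,8): clear
  edge (11,8)–(0,6): clear
  midpoint (12,18) outside
  → clear
Obstacle 3 [(14,1) (24,6) (15,10)]:
  edge (14,1)–(24,6): clear
  edge (24,6)–(15,10): clear
  edge (15,10)–(14,1): clear
  midpoint (12,18) outside
  → clear
Obstacle 4 [(13,13) (24,16) (24,17) (16,24) (13,15)]:
  edge (13,13)–(24,16): clear
  edge (24,16)–(24,17): clear
  edge (24,17)–(16,24): crosses AB
  edge (16,24)–(13,15): crosses AB
  edge (13,15)–(13,13): clear
  → BLOCKED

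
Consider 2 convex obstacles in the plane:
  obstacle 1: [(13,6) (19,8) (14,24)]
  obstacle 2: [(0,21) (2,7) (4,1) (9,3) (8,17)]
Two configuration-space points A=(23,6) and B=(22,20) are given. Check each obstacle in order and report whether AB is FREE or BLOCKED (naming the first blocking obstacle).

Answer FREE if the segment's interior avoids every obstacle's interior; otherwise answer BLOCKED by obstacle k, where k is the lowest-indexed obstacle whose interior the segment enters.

Obstacle 1 [(13,6) (19,8) (14,24)]:
  edge (13,6)–(19,8): clear
  edge (19,8)–(14,24): clear
  edge (14,24)–(13,6): clear
  midpoint (45/2,13) outside
  → clear
Obstacle 2 [(0,21) (2,7) (4,1) (9,3) (8,17)]:
  edge (0,21)–(2,7): clear
  edge (2,7)–(4,1): clear
  edge (4,1)–(9,3): clear
  edge (9,3)–(8,17): clear
  edge (8,17)–(0,21): clear
  midpoint (45/2,13) outside
  → clear

FREE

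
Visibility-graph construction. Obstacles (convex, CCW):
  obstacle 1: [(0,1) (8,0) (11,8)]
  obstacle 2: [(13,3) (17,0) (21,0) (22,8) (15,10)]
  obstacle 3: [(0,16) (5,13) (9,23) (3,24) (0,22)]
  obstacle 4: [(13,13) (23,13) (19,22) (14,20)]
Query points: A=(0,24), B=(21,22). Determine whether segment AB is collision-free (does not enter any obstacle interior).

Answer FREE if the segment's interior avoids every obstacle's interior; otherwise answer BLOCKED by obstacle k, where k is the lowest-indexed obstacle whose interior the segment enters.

BLOCKED by obstacle 3

Obstacle 1 [(0,1) (8,0) (11,8)]:
  edge (0,1)–(8,0): clear
  edge (8,0)–(11,8): clear
  edge (11,8)–(0,1): clear
  midpoint (21/2,23) outside
  → clear
Obstacle 2 [(13,3) (17,0) (21,0) (22,8) (15,10)]:
  edge (13,3)–(17,0): clear
  edge (17,0)–(21,0): clear
  edge (21,0)–(22,8): clear
  edge (22,8)–(15,10): clear
  edge (15,10)–(13,3): clear
  midpoint (21/2,23) outside
  → clear
Obstacle 3 [(0,16) (5,13) (9,23) (3,24) (0,22)]:
  edge (0,16)–(5,13): clear
  edge (5,13)–(9,23): clear
  edge (9,23)–(3,24): crosses AB
  edge (3,24)–(0,22): crosses AB
  edge (0,22)–(0,16): clear
  → BLOCKED
Obstacle 4 [(13,13) (23,13) (19,22) (14,20)]:
  edge (13,13)–(23,13): clear
  edge (23,13)–(19,22): clear
  edge (19,22)–(14,20): clear
  edge (14,20)–(13,13): clear
  midpoint (21/2,23) outside
  → clear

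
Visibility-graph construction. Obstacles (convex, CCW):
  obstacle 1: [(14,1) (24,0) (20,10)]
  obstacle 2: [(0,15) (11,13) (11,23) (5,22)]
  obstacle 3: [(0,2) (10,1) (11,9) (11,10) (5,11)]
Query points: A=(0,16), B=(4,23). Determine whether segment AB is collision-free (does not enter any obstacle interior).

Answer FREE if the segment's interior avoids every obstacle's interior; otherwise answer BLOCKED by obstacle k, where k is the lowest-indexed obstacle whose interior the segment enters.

Obstacle 1 [(14,1) (24,0) (20,10)]:
  edge (14,1)–(24,0): clear
  edge (24,0)–(20,10): clear
  edge (20,10)–(14,1): clear
  midpoint (2,39/2) outside
  → clear
Obstacle 2 [(0,15) (11,13) (11,23) (5,22)]:
  edge (0,15)–(11,13): clear
  edge (11,13)–(11,23): clear
  edge (11,23)–(5,22): clear
  edge (5,22)–(0,15): clear
  midpoint (2,39/2) outside
  → clear
Obstacle 3 [(0,2) (10,1) (11,9) (11,10) (5,11)]:
  edge (0,2)–(10,1): clear
  edge (10,1)–(11,9): clear
  edge (11,9)–(11,10): clear
  edge (11,10)–(5,11): clear
  edge (5,11)–(0,2): clear
  midpoint (2,39/2) outside
  → clear

FREE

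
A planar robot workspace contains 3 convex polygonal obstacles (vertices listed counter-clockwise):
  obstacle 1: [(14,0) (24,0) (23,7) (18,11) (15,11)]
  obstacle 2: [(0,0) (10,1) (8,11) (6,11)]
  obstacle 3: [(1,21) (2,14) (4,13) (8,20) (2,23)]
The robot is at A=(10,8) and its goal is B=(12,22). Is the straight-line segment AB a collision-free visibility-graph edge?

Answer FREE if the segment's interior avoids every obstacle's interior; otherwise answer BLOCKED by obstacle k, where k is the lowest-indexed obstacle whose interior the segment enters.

Obstacle 1 [(14,0) (24,0) (23,7) (18,11) (15,11)]:
  edge (14,0)–(24,0): clear
  edge (24,0)–(23,7): clear
  edge (23,7)–(18,11): clear
  edge (18,11)–(15,11): clear
  edge (15,11)–(14,0): clear
  midpoint (11,15) outside
  → clear
Obstacle 2 [(0,0) (10,1) (8,11) (6,11)]:
  edge (0,0)–(10,1): clear
  edge (10,1)–(8,11): clear
  edge (8,11)–(6,11): clear
  edge (6,11)–(0,0): clear
  midpoint (11,15) outside
  → clear
Obstacle 3 [(1,21) (2,14) (4,13) (8,20) (2,23)]:
  edge (1,21)–(2,14): clear
  edge (2,14)–(4,13): clear
  edge (4,13)–(8,20): clear
  edge (8,20)–(2,23): clear
  edge (2,23)–(1,21): clear
  midpoint (11,15) outside
  → clear

FREE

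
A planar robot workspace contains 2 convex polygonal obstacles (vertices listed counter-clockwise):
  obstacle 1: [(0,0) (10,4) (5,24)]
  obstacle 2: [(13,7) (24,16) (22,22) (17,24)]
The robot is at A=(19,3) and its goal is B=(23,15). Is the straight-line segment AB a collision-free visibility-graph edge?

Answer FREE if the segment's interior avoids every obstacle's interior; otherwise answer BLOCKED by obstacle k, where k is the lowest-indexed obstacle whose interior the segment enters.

Obstacle 1 [(0,0) (10,4) (5,24)]:
  edge (0,0)–(10,4): clear
  edge (10,4)–(5,24): clear
  edge (5,24)–(0,0): clear
  midpoint (21,9) outside
  → clear
Obstacle 2 [(13,7) (24,16) (22,22) (17,24)]:
  edge (13,7)–(24,16): clear
  edge (24,16)–(22,22): clear
  edge (22,22)–(17,24): clear
  edge (17,24)–(13,7): clear
  midpoint (21,9) outside
  → clear

FREE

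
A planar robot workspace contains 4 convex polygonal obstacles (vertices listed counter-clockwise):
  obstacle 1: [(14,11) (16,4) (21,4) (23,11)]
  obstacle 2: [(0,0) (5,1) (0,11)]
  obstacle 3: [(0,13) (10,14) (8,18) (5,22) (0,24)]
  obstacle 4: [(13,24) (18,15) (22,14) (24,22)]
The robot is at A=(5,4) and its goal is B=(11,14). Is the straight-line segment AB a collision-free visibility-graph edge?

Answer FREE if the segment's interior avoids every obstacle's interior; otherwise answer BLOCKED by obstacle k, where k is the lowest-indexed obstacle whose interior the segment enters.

FREE

Obstacle 1 [(14,11) (16,4) (21,4) (23,11)]:
  edge (14,11)–(16,4): clear
  edge (16,4)–(21,4): clear
  edge (21,4)–(23,11): clear
  edge (23,11)–(14,11): clear
  midpoint (8,9) outside
  → clear
Obstacle 2 [(0,0) (5,1) (0,11)]:
  edge (0,0)–(5,1): clear
  edge (5,1)–(0,11): clear
  edge (0,11)–(0,0): clear
  midpoint (8,9) outside
  → clear
Obstacle 3 [(0,13) (10,14) (8,18) (5,22) (0,24)]:
  edge (0,13)–(10,14): clear
  edge (10,14)–(8,18): clear
  edge (8,18)–(5,22): clear
  edge (5,22)–(0,24): clear
  edge (0,24)–(0,13): clear
  midpoint (8,9) outside
  → clear
Obstacle 4 [(13,24) (18,15) (22,14) (24,22)]:
  edge (13,24)–(18,15): clear
  edge (18,15)–(22,14): clear
  edge (22,14)–(24,22): clear
  edge (24,22)–(13,24): clear
  midpoint (8,9) outside
  → clear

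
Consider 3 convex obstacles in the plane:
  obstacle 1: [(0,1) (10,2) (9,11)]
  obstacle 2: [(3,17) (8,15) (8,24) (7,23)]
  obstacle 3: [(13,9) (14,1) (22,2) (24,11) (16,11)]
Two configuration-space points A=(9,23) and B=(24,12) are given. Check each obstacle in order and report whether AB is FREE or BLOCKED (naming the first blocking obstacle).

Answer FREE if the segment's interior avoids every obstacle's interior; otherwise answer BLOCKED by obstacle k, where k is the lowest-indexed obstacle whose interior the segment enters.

FREE

Obstacle 1 [(0,1) (10,2) (9,11)]:
  edge (0,1)–(10,2): clear
  edge (10,2)–(9,11): clear
  edge (9,11)–(0,1): clear
  midpoint (33/2,35/2) outside
  → clear
Obstacle 2 [(3,17) (8,15) (8,24) (7,23)]:
  edge (3,17)–(8,15): clear
  edge (8,15)–(8,24): clear
  edge (8,24)–(7,23): clear
  edge (7,23)–(3,17): clear
  midpoint (33/2,35/2) outside
  → clear
Obstacle 3 [(13,9) (14,1) (22,2) (24,11) (16,11)]:
  edge (13,9)–(14,1): clear
  edge (14,1)–(22,2): clear
  edge (22,2)–(24,11): clear
  edge (24,11)–(16,11): clear
  edge (16,11)–(13,9): clear
  midpoint (33/2,35/2) outside
  → clear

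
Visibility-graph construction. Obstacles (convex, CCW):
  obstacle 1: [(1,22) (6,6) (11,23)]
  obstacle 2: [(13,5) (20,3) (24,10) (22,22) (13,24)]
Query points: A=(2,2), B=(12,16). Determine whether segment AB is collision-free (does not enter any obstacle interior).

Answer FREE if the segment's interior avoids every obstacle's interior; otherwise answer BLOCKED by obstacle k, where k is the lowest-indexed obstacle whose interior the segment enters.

Obstacle 1 [(1,22) (6,6) (11,23)]:
  edge (1,22)–(6,6): crosses AB
  edge (6,6)–(11,23): crosses AB
  edge (11,23)–(1,22): clear
  → BLOCKED
Obstacle 2 [(13,5) (20,3) (24,10) (22,22) (13,24)]:
  edge (13,5)–(20,3): clear
  edge (20,3)–(24,10): clear
  edge (24,10)–(22,22): clear
  edge (22,22)–(13,24): clear
  edge (13,24)–(13,5): clear
  midpoint (7,9) outside
  → clear

BLOCKED by obstacle 1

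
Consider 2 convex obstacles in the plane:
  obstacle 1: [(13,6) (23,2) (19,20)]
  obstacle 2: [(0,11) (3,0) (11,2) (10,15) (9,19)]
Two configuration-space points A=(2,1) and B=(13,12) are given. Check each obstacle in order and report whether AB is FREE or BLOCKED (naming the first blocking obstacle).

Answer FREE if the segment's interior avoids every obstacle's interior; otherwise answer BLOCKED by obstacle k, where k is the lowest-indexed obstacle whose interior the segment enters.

BLOCKED by obstacle 2

Obstacle 1 [(13,6) (23,2) (19,20)]:
  edge (13,6)–(23,2): clear
  edge (23,2)–(19,20): clear
  edge (19,20)–(13,6): clear
  midpoint (15/2,13/2) outside
  → clear
Obstacle 2 [(0,11) (3,0) (11,2) (10,15) (9,19)]:
  edge (0,11)–(3,0): crosses AB
  edge (3,0)–(11,2): clear
  edge (11,2)–(10,15): crosses AB
  edge (10,15)–(9,19): clear
  edge (9,19)–(0,11): clear
  → BLOCKED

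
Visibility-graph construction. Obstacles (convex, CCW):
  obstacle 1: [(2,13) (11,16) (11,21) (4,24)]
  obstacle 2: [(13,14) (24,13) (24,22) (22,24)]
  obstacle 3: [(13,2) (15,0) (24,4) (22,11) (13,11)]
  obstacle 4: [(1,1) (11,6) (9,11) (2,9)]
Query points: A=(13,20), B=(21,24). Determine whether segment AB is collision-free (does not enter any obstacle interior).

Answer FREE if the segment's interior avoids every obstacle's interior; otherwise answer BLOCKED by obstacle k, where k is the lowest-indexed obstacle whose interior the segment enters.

Obstacle 1 [(2,13) (11,16) (11,21) (4,24)]:
  edge (2,13)–(11,16): clear
  edge (11,16)–(11,21): clear
  edge (11,21)–(4,24): clear
  edge (4,24)–(2,13): clear
  midpoint (17,22) outside
  → clear
Obstacle 2 [(13,14) (24,13) (24,22) (22,24)]:
  edge (13,14)–(24,13): clear
  edge (24,13)–(24,22): clear
  edge (24,22)–(22,24): clear
  edge (22,24)–(13,14): clear
  midpoint (17,22) outside
  → clear
Obstacle 3 [(13,2) (15,0) (24,4) (22,11) (13,11)]:
  edge (13,2)–(15,0): clear
  edge (15,0)–(24,4): clear
  edge (24,4)–(22,11): clear
  edge (22,11)–(13,11): clear
  edge (13,11)–(13,2): clear
  midpoint (17,22) outside
  → clear
Obstacle 4 [(1,1) (11,6) (9,11) (2,9)]:
  edge (1,1)–(11,6): clear
  edge (11,6)–(9,11): clear
  edge (9,11)–(2,9): clear
  edge (2,9)–(1,1): clear
  midpoint (17,22) outside
  → clear

FREE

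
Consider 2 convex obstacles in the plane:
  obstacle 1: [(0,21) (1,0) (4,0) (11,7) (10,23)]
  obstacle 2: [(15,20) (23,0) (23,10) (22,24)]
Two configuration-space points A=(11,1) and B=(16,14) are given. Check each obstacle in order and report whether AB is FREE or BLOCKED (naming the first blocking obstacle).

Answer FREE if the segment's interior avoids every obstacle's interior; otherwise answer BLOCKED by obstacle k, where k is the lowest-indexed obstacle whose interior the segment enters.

Obstacle 1 [(0,21) (1,0) (4,0) (11,7) (10,23)]:
  edge (0,21)–(1,0): clear
  edge (1,0)–(4,0): clear
  edge (4,0)–(11,7): clear
  edge (11,7)–(10,23): clear
  edge (10,23)–(0,21): clear
  midpoint (27/2,15/2) outside
  → clear
Obstacle 2 [(15,20) (23,0) (23,10) (22,24)]:
  edge (15,20)–(23,0): clear
  edge (23,0)–(23,10): clear
  edge (23,10)–(22,24): clear
  edge (22,24)–(15,20): clear
  midpoint (27/2,15/2) outside
  → clear

FREE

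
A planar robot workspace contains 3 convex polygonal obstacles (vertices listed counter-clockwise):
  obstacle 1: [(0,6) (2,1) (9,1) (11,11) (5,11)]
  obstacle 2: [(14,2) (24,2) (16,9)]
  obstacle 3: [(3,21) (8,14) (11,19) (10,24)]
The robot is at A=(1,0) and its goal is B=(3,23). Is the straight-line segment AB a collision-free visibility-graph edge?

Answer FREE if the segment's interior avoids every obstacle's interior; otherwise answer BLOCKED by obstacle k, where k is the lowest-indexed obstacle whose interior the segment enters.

BLOCKED by obstacle 1

Obstacle 1 [(0,6) (2,1) (9,1) (11,11) (5,11)]:
  edge (0,6)–(2,1): crosses AB
  edge (2,1)–(9,1): clear
  edge (9,1)–(11,11): clear
  edge (11,11)–(5,11): clear
  edge (5,11)–(0,6): crosses AB
  → BLOCKED
Obstacle 2 [(14,2) (24,2) (16,9)]:
  edge (14,2)–(24,2): clear
  edge (24,2)–(16,9): clear
  edge (16,9)–(14,2): clear
  midpoint (2,23/2) outside
  → clear
Obstacle 3 [(3,21) (8,14) (11,19) (10,24)]:
  edge (3,21)–(8,14): clear
  edge (8,14)–(11,19): clear
  edge (11,19)–(10,24): clear
  edge (10,24)–(3,21): clear
  midpoint (2,23/2) outside
  → clear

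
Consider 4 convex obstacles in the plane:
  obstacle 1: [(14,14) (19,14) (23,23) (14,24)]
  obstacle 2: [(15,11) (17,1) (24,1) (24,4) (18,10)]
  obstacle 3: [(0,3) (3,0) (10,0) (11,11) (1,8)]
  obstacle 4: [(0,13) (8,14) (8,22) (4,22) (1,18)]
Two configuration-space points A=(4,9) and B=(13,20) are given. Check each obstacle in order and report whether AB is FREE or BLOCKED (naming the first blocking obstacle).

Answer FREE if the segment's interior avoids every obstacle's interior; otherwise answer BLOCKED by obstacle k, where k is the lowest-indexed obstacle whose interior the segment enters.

FREE

Obstacle 1 [(14,14) (19,14) (23,23) (14,24)]:
  edge (14,14)–(19,14): clear
  edge (19,14)–(23,23): clear
  edge (23,23)–(14,24): clear
  edge (14,24)–(14,14): clear
  midpoint (17/2,29/2) outside
  → clear
Obstacle 2 [(15,11) (17,1) (24,1) (24,4) (18,10)]:
  edge (15,11)–(17,1): clear
  edge (17,1)–(24,1): clear
  edge (24,1)–(24,4): clear
  edge (24,4)–(18,10): clear
  edge (18,10)–(15,11): clear
  midpoint (17/2,29/2) outside
  → clear
Obstacle 3 [(0,3) (3,0) (10,0) (11,11) (1,8)]:
  edge (0,3)–(3,0): clear
  edge (3,0)–(10,0): clear
  edge (10,0)–(11,11): clear
  edge (11,11)–(1,8): clear
  edge (1,8)–(0,3): clear
  midpoint (17/2,29/2) outside
  → clear
Obstacle 4 [(0,13) (8,14) (8,22) (4,22) (1,18)]:
  edge (0,13)–(8,14): clear
  edge (8,14)–(8,22): clear
  edge (8,22)–(4,22): clear
  edge (4,22)–(1,18): clear
  edge (1,18)–(0,13): clear
  midpoint (17/2,29/2) outside
  → clear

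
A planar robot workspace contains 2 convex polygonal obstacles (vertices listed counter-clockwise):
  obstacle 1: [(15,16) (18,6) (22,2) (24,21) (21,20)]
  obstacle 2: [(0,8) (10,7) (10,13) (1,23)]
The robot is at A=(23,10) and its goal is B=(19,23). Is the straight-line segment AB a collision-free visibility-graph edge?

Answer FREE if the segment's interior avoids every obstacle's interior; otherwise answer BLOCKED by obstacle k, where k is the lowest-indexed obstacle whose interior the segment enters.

BLOCKED by obstacle 1

Obstacle 1 [(15,16) (18,6) (22,2) (24,21) (21,20)]:
  edge (15,16)–(18,6): clear
  edge (18,6)–(22,2): clear
  edge (22,2)–(24,21): crosses AB
  edge (24,21)–(21,20): clear
  edge (21,20)–(15,16): crosses AB
  → BLOCKED
Obstacle 2 [(0,8) (10,7) (10,13) (1,23)]:
  edge (0,8)–(10,7): clear
  edge (10,7)–(10,13): clear
  edge (10,13)–(1,23): clear
  edge (1,23)–(0,8): clear
  midpoint (21,33/2) outside
  → clear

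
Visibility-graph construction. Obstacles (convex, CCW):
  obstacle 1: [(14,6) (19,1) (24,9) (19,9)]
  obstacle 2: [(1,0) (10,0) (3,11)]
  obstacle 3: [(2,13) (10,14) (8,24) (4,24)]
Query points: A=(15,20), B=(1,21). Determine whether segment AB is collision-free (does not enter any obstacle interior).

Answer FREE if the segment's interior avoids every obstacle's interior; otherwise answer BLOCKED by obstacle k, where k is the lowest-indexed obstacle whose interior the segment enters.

BLOCKED by obstacle 3

Obstacle 1 [(14,6) (19,1) (24,9) (19,9)]:
  edge (14,6)–(19,1): clear
  edge (19,1)–(24,9): clear
  edge (24,9)–(19,9): clear
  edge (19,9)–(14,6): clear
  midpoint (8,41/2) outside
  → clear
Obstacle 2 [(1,0) (10,0) (3,11)]:
  edge (1,0)–(10,0): clear
  edge (10,0)–(3,11): clear
  edge (3,11)–(1,0): clear
  midpoint (8,41/2) outside
  → clear
Obstacle 3 [(2,13) (10,14) (8,24) (4,24)]:
  edge (2,13)–(10,14): clear
  edge (10,14)–(8,24): crosses AB
  edge (8,24)–(4,24): clear
  edge (4,24)–(2,13): crosses AB
  → BLOCKED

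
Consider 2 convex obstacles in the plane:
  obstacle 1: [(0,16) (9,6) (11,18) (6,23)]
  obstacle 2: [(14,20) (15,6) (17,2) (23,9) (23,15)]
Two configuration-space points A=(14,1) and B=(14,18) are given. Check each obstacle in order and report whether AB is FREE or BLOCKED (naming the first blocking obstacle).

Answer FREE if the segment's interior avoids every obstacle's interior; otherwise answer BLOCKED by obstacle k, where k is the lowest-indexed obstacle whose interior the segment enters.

Obstacle 1 [(0,16) (9,6) (11,18) (6,23)]:
  edge (0,16)–(9,6): clear
  edge (9,6)–(11,18): clear
  edge (11,18)–(6,23): clear
  edge (6,23)–(0,16): clear
  midpoint (14,19/2) outside
  → clear
Obstacle 2 [(14,20) (15,6) (17,2) (23,9) (23,15)]:
  edge (14,20)–(15,6): clear
  edge (15,6)–(17,2): clear
  edge (17,2)–(23,9): clear
  edge (23,9)–(23,15): clear
  edge (23,15)–(14,20): clear
  midpoint (14,19/2) outside
  → clear

FREE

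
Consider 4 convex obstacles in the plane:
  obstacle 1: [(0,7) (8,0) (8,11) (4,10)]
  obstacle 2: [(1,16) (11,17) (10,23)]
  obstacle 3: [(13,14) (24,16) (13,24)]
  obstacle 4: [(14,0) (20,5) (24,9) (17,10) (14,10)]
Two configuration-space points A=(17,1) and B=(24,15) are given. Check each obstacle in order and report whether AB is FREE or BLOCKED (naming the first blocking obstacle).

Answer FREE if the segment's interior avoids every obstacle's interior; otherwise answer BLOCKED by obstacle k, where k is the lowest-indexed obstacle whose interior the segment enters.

BLOCKED by obstacle 4

Obstacle 1 [(0,7) (8,0) (8,11) (4,10)]:
  edge (0,7)–(8,0): clear
  edge (8,0)–(8,11): clear
  edge (8,11)–(4,10): clear
  edge (4,10)–(0,7): clear
  midpoint (41/2,8) outside
  → clear
Obstacle 2 [(1,16) (11,17) (10,23)]:
  edge (1,16)–(11,17): clear
  edge (11,17)–(10,23): clear
  edge (10,23)–(1,16): clear
  midpoint (41/2,8) outside
  → clear
Obstacle 3 [(13,14) (24,16) (13,24)]:
  edge (13,14)–(24,16): clear
  edge (24,16)–(13,24): clear
  edge (13,24)–(13,14): clear
  midpoint (41/2,8) outside
  → clear
Obstacle 4 [(14,0) (20,5) (24,9) (17,10) (14,10)]:
  edge (14,0)–(20,5): crosses AB
  edge (20,5)–(24,9): clear
  edge (24,9)–(17,10): crosses AB
  edge (17,10)–(14,10): clear
  edge (14,10)–(14,0): clear
  → BLOCKED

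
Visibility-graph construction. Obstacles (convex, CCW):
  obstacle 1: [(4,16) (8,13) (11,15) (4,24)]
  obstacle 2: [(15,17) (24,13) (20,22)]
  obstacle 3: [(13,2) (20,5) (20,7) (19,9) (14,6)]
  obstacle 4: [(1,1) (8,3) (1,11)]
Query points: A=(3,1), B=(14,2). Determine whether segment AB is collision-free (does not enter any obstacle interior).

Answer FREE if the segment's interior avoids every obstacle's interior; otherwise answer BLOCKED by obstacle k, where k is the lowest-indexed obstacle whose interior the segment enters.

Obstacle 1 [(4,16) (8,13) (11,15) (4,24)]:
  edge (4,16)–(8,13): clear
  edge (8,13)–(11,15): clear
  edge (11,15)–(4,24): clear
  edge (4,24)–(4,16): clear
  midpoint (17/2,3/2) outside
  → clear
Obstacle 2 [(15,17) (24,13) (20,22)]:
  edge (15,17)–(24,13): clear
  edge (24,13)–(20,22): clear
  edge (20,22)–(15,17): clear
  midpoint (17/2,3/2) outside
  → clear
Obstacle 3 [(13,2) (20,5) (20,7) (19,9) (14,6)]:
  edge (13,2)–(20,5): clear
  edge (20,5)–(20,7): clear
  edge (20,7)–(19,9): clear
  edge (19,9)–(14,6): clear
  edge (14,6)–(13,2): clear
  midpoint (17/2,3/2) outside
  → clear
Obstacle 4 [(1,1) (8,3) (1,11)]:
  edge (1,1)–(8,3): clear
  edge (8,3)–(1,11): clear
  edge (1,11)–(1,1): clear
  midpoint (17/2,3/2) outside
  → clear

FREE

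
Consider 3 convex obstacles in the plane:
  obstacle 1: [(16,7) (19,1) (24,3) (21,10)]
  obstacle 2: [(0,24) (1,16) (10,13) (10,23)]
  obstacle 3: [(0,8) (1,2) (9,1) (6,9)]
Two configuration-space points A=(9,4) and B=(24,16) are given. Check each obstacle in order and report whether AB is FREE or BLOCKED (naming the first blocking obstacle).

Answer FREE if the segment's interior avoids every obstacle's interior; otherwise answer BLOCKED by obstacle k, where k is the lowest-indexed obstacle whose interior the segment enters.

FREE

Obstacle 1 [(16,7) (19,1) (24,3) (21,10)]:
  edge (16,7)–(19,1): clear
  edge (19,1)–(24,3): clear
  edge (24,3)–(21,10): clear
  edge (21,10)–(16,7): clear
  midpoint (33/2,10) outside
  → clear
Obstacle 2 [(0,24) (1,16) (10,13) (10,23)]:
  edge (0,24)–(1,16): clear
  edge (1,16)–(10,13): clear
  edge (10,13)–(10,23): clear
  edge (10,23)–(0,24): clear
  midpoint (33/2,10) outside
  → clear
Obstacle 3 [(0,8) (1,2) (9,1) (6,9)]:
  edge (0,8)–(1,2): clear
  edge (1,2)–(9,1): clear
  edge (9,1)–(6,9): clear
  edge (6,9)–(0,8): clear
  midpoint (33/2,10) outside
  → clear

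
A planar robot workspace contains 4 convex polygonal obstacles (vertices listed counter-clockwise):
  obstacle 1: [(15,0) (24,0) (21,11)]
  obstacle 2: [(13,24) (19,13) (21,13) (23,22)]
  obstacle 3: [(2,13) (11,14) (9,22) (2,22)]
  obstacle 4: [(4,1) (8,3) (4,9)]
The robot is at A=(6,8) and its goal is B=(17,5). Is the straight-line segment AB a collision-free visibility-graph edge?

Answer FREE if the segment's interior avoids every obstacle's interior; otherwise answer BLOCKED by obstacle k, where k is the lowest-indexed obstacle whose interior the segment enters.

Obstacle 1 [(15,0) (24,0) (21,11)]:
  edge (15,0)–(24,0): clear
  edge (24,0)–(21,11): clear
  edge (21,11)–(15,0): clear
  midpoint (23/2,13/2) outside
  → clear
Obstacle 2 [(13,24) (19,13) (21,13) (23,22)]:
  edge (13,24)–(19,13): clear
  edge (19,13)–(21,13): clear
  edge (21,13)–(23,22): clear
  edge (23,22)–(13,24): clear
  midpoint (23/2,13/2) outside
  → clear
Obstacle 3 [(2,13) (11,14) (9,22) (2,22)]:
  edge (2,13)–(11,14): clear
  edge (11,14)–(9,22): clear
  edge (9,22)–(2,22): clear
  edge (2,22)–(2,13): clear
  midpoint (23/2,13/2) outside
  → clear
Obstacle 4 [(4,1) (8,3) (4,9)]:
  edge (4,1)–(8,3): clear
  edge (8,3)–(4,9): clear
  edge (4,9)–(4,1): clear
  midpoint (23/2,13/2) outside
  → clear

FREE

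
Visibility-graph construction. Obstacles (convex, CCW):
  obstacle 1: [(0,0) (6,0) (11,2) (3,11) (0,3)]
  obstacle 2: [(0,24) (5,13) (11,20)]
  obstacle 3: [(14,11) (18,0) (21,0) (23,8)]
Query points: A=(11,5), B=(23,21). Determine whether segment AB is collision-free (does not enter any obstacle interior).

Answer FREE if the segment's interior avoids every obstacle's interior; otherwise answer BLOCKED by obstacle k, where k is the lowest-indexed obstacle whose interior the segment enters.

BLOCKED by obstacle 3

Obstacle 1 [(0,0) (6,0) (11,2) (3,11) (0,3)]:
  edge (0,0)–(6,0): clear
  edge (6,0)–(11,2): clear
  edge (11,2)–(3,11): clear
  edge (3,11)–(0,3): clear
  edge (0,3)–(0,0): clear
  midpoint (17,13) outside
  → clear
Obstacle 2 [(0,24) (5,13) (11,20)]:
  edge (0,24)–(5,13): clear
  edge (5,13)–(11,20): clear
  edge (11,20)–(0,24): clear
  midpoint (17,13) outside
  → clear
Obstacle 3 [(14,11) (18,0) (21,0) (23,8)]:
  edge (14,11)–(18,0): crosses AB
  edge (18,0)–(21,0): clear
  edge (21,0)–(23,8): clear
  edge (23,8)–(14,11): crosses AB
  → BLOCKED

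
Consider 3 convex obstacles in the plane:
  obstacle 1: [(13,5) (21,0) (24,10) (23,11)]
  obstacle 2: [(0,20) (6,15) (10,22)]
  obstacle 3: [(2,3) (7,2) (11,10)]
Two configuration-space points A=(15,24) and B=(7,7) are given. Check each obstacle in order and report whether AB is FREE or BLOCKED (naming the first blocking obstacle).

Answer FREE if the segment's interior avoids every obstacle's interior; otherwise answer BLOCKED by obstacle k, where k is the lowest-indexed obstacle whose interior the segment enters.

FREE

Obstacle 1 [(13,5) (21,0) (24,10) (23,11)]:
  edge (13,5)–(21,0): clear
  edge (21,0)–(24,10): clear
  edge (24,10)–(23,11): clear
  edge (23,11)–(13,5): clear
  midpoint (11,31/2) outside
  → clear
Obstacle 2 [(0,20) (6,15) (10,22)]:
  edge (0,20)–(6,15): clear
  edge (6,15)–(10,22): clear
  edge (10,22)–(0,20): clear
  midpoint (11,31/2) outside
  → clear
Obstacle 3 [(2,3) (7,2) (11,10)]:
  edge (2,3)–(7,2): clear
  edge (7,2)–(11,10): clear
  edge (11,10)–(2,3): clear
  midpoint (11,31/2) outside
  → clear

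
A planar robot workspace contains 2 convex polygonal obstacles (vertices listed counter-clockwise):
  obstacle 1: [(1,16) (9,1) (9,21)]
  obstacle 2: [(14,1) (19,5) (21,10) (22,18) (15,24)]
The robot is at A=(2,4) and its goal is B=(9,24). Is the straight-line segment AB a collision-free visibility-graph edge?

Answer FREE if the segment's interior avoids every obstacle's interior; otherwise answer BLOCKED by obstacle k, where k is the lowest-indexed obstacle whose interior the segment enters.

BLOCKED by obstacle 1

Obstacle 1 [(1,16) (9,1) (9,21)]:
  edge (1,16)–(9,1): crosses AB
  edge (9,1)–(9,21): clear
  edge (9,21)–(1,16): crosses AB
  → BLOCKED
Obstacle 2 [(14,1) (19,5) (21,10) (22,18) (15,24)]:
  edge (14,1)–(19,5): clear
  edge (19,5)–(21,10): clear
  edge (21,10)–(22,18): clear
  edge (22,18)–(15,24): clear
  edge (15,24)–(14,1): clear
  midpoint (11/2,14) outside
  → clear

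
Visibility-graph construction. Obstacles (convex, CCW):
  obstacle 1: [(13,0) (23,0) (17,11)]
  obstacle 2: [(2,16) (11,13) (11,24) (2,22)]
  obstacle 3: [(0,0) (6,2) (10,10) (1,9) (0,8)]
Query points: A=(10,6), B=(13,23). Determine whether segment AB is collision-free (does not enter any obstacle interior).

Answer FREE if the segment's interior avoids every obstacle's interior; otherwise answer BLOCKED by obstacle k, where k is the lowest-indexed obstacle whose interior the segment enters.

FREE

Obstacle 1 [(13,0) (23,0) (17,11)]:
  edge (13,0)–(23,0): clear
  edge (23,0)–(17,11): clear
  edge (17,11)–(13,0): clear
  midpoint (23/2,29/2) outside
  → clear
Obstacle 2 [(2,16) (11,13) (11,24) (2,22)]:
  edge (2,16)–(11,13): clear
  edge (11,13)–(11,24): clear
  edge (11,24)–(2,22): clear
  edge (2,22)–(2,16): clear
  midpoint (23/2,29/2) outside
  → clear
Obstacle 3 [(0,0) (6,2) (10,10) (1,9) (0,8)]:
  edge (0,0)–(6,2): clear
  edge (6,2)–(10,10): clear
  edge (10,10)–(1,9): clear
  edge (1,9)–(0,8): clear
  edge (0,8)–(0,0): clear
  midpoint (23/2,29/2) outside
  → clear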